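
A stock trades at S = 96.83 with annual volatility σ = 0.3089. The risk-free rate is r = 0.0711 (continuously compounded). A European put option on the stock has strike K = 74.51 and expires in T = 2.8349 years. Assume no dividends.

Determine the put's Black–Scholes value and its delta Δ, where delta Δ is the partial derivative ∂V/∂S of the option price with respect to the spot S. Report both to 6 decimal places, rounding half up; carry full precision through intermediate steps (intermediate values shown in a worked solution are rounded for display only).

σ√T = 0.3089·√2.8349 = 0.520100
d₁ = (ln(S/K) + (r+σ²/2)T) / (σ√T) = (ln(96.83/74.51) + (0.0711+0.3089²/2)·2.8349) / 0.520100 = (0.262024 + 0.336813) / 0.520100 = 1.151388
d₂ = d₁ − σ√T = 1.151388 − 0.520100 = 0.631288
e^{−rT} = e^{−0.0711·2.8349} = 0.817453
N(−d₁) = 0.124786,  N(−d₂) = 0.263926
Put price V = K·e^{−rT}·N(−d₂) − S·N(−d₁) = 16.075327 − 12.083057 = 3.992270
Δ = −N(−d₁) = -0.124786

price = 3.992270
Δ = -0.124786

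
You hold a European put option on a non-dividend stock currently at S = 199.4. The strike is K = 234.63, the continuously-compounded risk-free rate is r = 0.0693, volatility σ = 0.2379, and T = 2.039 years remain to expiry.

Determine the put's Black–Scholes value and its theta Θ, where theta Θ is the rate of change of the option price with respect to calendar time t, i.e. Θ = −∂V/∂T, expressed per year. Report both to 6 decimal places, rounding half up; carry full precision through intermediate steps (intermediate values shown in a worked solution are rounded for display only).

σ√T = 0.2379·√2.039 = 0.339706
d₁ = (ln(S/K) + (r+σ²/2)T) / (σ√T) = (ln(199.4/234.63) + (0.0693+0.2379²/2)·2.039) / 0.339706 = (-0.162697 + 0.199003) / 0.339706 = 0.106874
d₂ = d₁ − σ√T = 0.106874 − 0.339706 = -0.232832
e^{−rT} = e^{−0.0693·2.039} = 0.868226
N(−d₁) = 0.457444,  N(−d₂) = 0.592054
Put price V = K·e^{−rT}·N(−d₂) − S·N(−d₁) = 120.608478 − 91.214412 = 29.394066
φ(d₁) = (1/√(2π))·e^{−d₁²/2} = 0.396670
Θ = −S·φ(d₁)·σ/(2√T) + r·K·e^{−rT}·N(−d₂) = −6.588868 + 8.358167 = 1.769300

price = 29.394066
Θ = 1.769300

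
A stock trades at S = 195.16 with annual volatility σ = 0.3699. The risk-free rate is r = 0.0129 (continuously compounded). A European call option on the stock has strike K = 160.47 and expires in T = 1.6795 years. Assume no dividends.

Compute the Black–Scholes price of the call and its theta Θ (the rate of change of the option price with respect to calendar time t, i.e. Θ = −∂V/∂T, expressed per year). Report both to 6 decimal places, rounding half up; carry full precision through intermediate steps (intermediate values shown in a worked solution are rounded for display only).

price = 55.713626
Θ = -9.922770

σ√T = 0.3699·√1.6795 = 0.479374
d₁ = (ln(S/K) + (r+σ²/2)T) / (σ√T) = (ln(195.16/160.47) + (0.0129+0.3699²/2)·1.6795) / 0.479374 = (0.195713 + 0.136565) / 0.479374 = 0.693150
d₂ = d₁ − σ√T = 0.693150 − 0.479374 = 0.213776
e^{−rT} = e^{−0.0129·1.6795} = 0.978567
N(d₁) = 0.755892,  N(d₂) = 0.584639
Call price V = S·N(d₁) − K·e^{−rT}·N(d₂) = 147.519931 − 91.806305 = 55.713626
φ(d₁) = (1/√(2π))·e^{−d₁²/2} = 0.313747
Θ = −S·φ(d₁)·σ/(2√T) − r·K·e^{−rT}·N(d₂) = −8.738469 − 1.184301 = -9.922770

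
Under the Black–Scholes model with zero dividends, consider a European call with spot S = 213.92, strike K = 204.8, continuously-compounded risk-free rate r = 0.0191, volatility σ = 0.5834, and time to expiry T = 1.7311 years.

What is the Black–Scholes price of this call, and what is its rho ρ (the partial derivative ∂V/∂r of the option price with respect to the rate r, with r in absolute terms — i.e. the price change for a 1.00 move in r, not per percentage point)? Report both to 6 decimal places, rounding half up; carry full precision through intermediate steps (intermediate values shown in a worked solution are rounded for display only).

σ√T = 0.5834·√1.7311 = 0.767587
d₁ = (ln(S/K) + (r+σ²/2)T) / (σ√T) = (ln(213.92/204.8) + (0.0191+0.5834²/2)·1.7311) / 0.767587 = (0.043568 + 0.327659) / 0.767587 = 0.483629
d₂ = d₁ − σ√T = 0.483629 − 0.767587 = -0.283958
e^{−rT} = e^{−0.0191·1.7311} = 0.967477
N(d₁) = 0.685675,  N(d₂) = 0.388221
Call price V = S·N(d₁) − K·e^{−rT}·N(d₂) = 146.679657 − 76.921849 = 69.757808
ρ = K·T·e^{−rT}·N(d₂) = 133.159413

price = 69.757808
ρ = 133.159413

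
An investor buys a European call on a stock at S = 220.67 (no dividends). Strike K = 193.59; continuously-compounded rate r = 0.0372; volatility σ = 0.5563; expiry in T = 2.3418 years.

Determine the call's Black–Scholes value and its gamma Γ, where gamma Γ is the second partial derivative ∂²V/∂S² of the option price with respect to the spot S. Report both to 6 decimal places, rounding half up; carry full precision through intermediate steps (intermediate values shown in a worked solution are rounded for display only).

price = 89.235831
Γ = 0.001683

σ√T = 0.5563·√2.3418 = 0.851303
d₁ = (ln(S/K) + (r+σ²/2)T) / (σ√T) = (ln(220.67/193.59) + (0.0372+0.5563²/2)·2.3418) / 0.851303 = (0.130926 + 0.449473) / 0.851303 = 0.681777
d₂ = d₁ − σ√T = 0.681777 − 0.851303 = -0.169525
e^{−rT} = e^{−0.0372·2.3418} = 0.916572
N(d₁) = 0.752310,  N(d₂) = 0.432692
Call price V = S·N(d₁) − K·e^{−rT}·N(d₂) = 166.012279 − 76.776447 = 89.235831
φ(d₁) = (1/√(2π))·e^{−d₁²/2} = 0.316210
Γ = φ(d₁) / (S·σ·√T) = 0.001683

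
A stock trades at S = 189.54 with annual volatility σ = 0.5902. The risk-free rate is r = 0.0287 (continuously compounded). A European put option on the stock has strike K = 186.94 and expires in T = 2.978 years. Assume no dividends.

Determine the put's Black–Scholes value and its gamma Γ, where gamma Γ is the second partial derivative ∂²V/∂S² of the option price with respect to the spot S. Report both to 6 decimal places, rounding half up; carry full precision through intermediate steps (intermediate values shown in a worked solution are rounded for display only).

σ√T = 0.5902·√2.978 = 1.018501
d₁ = (ln(S/K) + (r+σ²/2)T) / (σ√T) = (ln(189.54/186.94) + (0.0287+0.5902²/2)·2.978) / 1.018501 = (0.013812 + 0.604141) / 1.018501 = 0.606728
d₂ = d₁ − σ√T = 0.606728 − 1.018501 = -0.411773
e^{−rT} = e^{−0.0287·2.978} = 0.918082
N(−d₁) = 0.272016,  N(−d₂) = 0.659747
Put price V = K·e^{−rT}·N(−d₂) − S·N(−d₁) = 113.229921 − 51.557851 = 61.672070
φ(d₁) = (1/√(2π))·e^{−d₁²/2} = 0.331875
Γ = φ(d₁) / (S·σ·√T) = 0.001719

price = 61.672070
Γ = 0.001719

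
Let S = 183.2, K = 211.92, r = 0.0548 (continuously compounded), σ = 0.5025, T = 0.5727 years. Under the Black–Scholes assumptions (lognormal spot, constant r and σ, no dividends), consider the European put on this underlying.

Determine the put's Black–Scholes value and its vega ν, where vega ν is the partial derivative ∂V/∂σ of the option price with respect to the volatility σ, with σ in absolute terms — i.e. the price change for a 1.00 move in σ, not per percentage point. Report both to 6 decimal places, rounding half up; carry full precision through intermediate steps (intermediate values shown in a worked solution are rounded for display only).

σ√T = 0.5025·√0.5727 = 0.380277
d₁ = (ln(S/K) + (r+σ²/2)T) / (σ√T) = (ln(183.2/211.92) + (0.0548+0.5025²/2)·0.5727) / 0.380277 = (-0.145630 + 0.103689) / 0.380277 = -0.110291
d₂ = d₁ − σ√T = -0.110291 − 0.380277 = -0.490568
e^{−rT} = e^{−0.0548·0.5727} = 0.969103
N(−d₁) = 0.543911,  N(−d₂) = 0.688134
Put price V = K·e^{−rT}·N(−d₂) − S·N(−d₁) = 141.323732 − 99.644474 = 41.679258
φ(d₁) = (1/√(2π))·e^{−d₁²/2} = 0.396523
ν = S·φ(d₁)·√T = 54.974046

price = 41.679258
ν = 54.974046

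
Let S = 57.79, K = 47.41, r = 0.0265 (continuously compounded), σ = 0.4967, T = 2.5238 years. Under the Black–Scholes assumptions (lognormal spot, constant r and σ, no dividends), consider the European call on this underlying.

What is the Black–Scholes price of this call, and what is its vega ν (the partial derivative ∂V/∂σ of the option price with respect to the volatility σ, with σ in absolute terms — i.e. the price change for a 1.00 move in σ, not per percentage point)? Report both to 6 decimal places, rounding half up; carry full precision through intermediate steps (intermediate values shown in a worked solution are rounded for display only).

σ√T = 0.4967·√2.5238 = 0.789081
d₁ = (ln(S/K) + (r+σ²/2)T) / (σ√T) = (ln(57.79/47.41) + (0.0265+0.4967²/2)·2.5238) / 0.789081 = (0.197983 + 0.378205) / 0.789081 = 0.730201
d₂ = d₁ − σ√T = 0.730201 − 0.789081 = -0.058880
e^{−rT} = e^{−0.0265·2.5238} = 0.935307
N(d₁) = 0.767366,  N(d₂) = 0.476524
Call price V = S·N(d₁) − K·e^{−rT}·N(d₂) = 44.346099 − 21.130444 = 23.215655
φ(d₁) = (1/√(2π))·e^{−d₁²/2} = 0.305583
ν = S·φ(d₁)·√T = 28.054902

price = 23.215655
ν = 28.054902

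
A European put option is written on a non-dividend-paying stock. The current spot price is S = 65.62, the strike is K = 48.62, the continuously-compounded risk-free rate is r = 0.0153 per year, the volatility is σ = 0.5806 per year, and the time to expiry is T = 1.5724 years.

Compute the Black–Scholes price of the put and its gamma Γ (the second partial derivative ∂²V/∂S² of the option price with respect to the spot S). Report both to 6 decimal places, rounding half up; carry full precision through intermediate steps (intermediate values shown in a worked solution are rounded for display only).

σ√T = 0.5806·√1.5724 = 0.728046
d₁ = (ln(S/K) + (r+σ²/2)T) / (σ√T) = (ln(65.62/48.62) + (0.0153+0.5806²/2)·1.5724) / 0.728046 = (0.299846 + 0.289083) / 0.728046 = 0.808917
d₂ = d₁ − σ√T = 0.808917 − 0.728046 = 0.080871
e^{−rT} = e^{−0.0153·1.5724} = 0.976229
N(−d₁) = 0.209281,  N(−d₂) = 0.467772
Put price V = K·e^{−rT}·N(−d₂) − S·N(−d₁) = 22.202461 − 13.733048 = 8.469413
φ(d₁) = (1/√(2π))·e^{−d₁²/2} = 0.287621
Γ = φ(d₁) / (S·σ·√T) = 0.006020

price = 8.469413
Γ = 0.006020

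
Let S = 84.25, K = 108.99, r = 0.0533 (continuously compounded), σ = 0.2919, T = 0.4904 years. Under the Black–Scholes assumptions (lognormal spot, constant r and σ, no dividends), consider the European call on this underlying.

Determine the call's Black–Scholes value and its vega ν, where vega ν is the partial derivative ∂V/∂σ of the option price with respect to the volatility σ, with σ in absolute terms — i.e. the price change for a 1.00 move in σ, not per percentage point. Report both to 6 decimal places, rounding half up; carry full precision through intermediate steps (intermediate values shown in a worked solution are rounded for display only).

σ√T = 0.2919·√0.4904 = 0.204413
d₁ = (ln(S/K) + (r+σ²/2)T) / (σ√T) = (ln(84.25/108.99) + (0.0533+0.2919²/2)·0.4904) / 0.204413 = (-0.257468 + 0.047031) / 0.204413 = -1.029467
d₂ = d₁ − σ√T = -1.029467 − 0.204413 = -1.233880
e^{−rT} = e^{−0.0533·0.4904} = 0.974200
N(d₁) = 0.151630,  N(d₂) = 0.108624
Call price V = S·N(d₁) − K·e^{−rT}·N(d₂) = 12.774839 − 11.533462 = 1.241378
φ(d₁) = (1/√(2π))·e^{−d₁²/2} = 0.234843
ν = S·φ(d₁)·√T = 13.855496

price = 1.241378
ν = 13.855496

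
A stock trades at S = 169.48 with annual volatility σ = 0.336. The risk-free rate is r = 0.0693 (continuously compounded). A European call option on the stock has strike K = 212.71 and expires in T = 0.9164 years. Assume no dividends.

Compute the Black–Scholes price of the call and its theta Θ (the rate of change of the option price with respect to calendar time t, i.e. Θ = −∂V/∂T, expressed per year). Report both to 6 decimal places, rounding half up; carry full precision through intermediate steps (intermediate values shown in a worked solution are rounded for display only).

σ√T = 0.336·√0.9164 = 0.321649
d₁ = (ln(S/K) + (r+σ²/2)T) / (σ√T) = (ln(169.48/212.71) + (0.0693+0.336²/2)·0.9164) / 0.321649 = (-0.227195 + 0.115235) / 0.321649 = -0.348080
d₂ = d₁ − σ√T = -0.348080 − 0.321649 = -0.669728
e^{−rT} = e^{−0.0693·0.9164} = 0.938468
N(d₁) = 0.363890,  N(d₂) = 0.251516
Call price V = S·N(d₁) − K·e^{−rT}·N(d₂) = 61.672114 − 50.207911 = 11.464203
φ(d₁) = (1/√(2π))·e^{−d₁²/2} = 0.375492
Θ = −S·φ(d₁)·σ/(2√T) − r·K·e^{−rT}·N(d₂) = −11.168268 − 3.479408 = -14.647676

price = 11.464203
Θ = -14.647676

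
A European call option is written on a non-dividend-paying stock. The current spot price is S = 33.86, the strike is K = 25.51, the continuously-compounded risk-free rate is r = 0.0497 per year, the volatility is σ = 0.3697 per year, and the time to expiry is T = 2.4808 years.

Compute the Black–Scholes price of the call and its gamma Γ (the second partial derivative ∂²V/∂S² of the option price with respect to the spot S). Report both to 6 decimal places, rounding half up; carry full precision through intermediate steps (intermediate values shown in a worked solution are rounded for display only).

price = 13.561382
Γ = 0.012405

σ√T = 0.3697·√2.4808 = 0.582298
d₁ = (ln(S/K) + (r+σ²/2)T) / (σ√T) = (ln(33.86/25.51) + (0.0497+0.3697²/2)·2.4808) / 0.582298 = (0.283164 + 0.292831) / 0.582298 = 0.989176
d₂ = d₁ − σ√T = 0.989176 − 0.582298 = 0.406878
e^{−rT} = e^{−0.0497·2.4808} = 0.884002
N(d₁) = 0.838711,  N(d₂) = 0.657951
Call price V = S·N(d₁) − K·e^{−rT}·N(d₂) = 28.398769 − 14.837386 = 13.561382
φ(d₁) = (1/√(2π))·e^{−d₁²/2} = 0.244590
Γ = φ(d₁) / (S·σ·√T) = 0.012405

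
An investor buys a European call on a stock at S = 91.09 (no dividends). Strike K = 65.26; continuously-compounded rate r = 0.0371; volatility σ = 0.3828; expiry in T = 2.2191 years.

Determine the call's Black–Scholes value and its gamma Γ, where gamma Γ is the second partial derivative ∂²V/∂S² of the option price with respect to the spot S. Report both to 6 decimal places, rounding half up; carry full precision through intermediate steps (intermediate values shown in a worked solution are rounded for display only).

price = 36.592282
Γ = 0.004592

σ√T = 0.3828·√2.2191 = 0.570244
d₁ = (ln(S/K) + (r+σ²/2)T) / (σ√T) = (ln(91.09/65.26) + (0.0371+0.3828²/2)·2.2191) / 0.570244 = (0.333469 + 0.244917) / 0.570244 = 1.014279
d₂ = d₁ − σ√T = 1.014279 − 0.570244 = 0.444036
e^{−rT} = e^{−0.0371·2.2191} = 0.920969
N(d₁) = 0.844775,  N(d₂) = 0.671492
Call price V = S·N(d₁) − K·e^{−rT}·N(d₂) = 76.950577 − 40.358295 = 36.592282
φ(d₁) = (1/√(2π))·e^{−d₁²/2} = 0.238516
Γ = φ(d₁) / (S·σ·√T) = 0.004592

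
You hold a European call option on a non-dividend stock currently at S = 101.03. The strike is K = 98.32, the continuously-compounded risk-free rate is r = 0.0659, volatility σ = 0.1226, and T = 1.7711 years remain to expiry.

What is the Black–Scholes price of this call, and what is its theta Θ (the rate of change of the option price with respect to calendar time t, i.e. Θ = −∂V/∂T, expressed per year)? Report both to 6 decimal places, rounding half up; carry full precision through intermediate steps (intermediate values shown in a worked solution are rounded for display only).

σ√T = 0.1226·√1.7711 = 0.163159
d₁ = (ln(S/K) + (r+σ²/2)T) / (σ√T) = (ln(101.03/98.32) + (0.0659+0.1226²/2)·1.7711) / 0.163159 = (0.027190 + 0.130026) / 0.163159 = 0.963573
d₂ = d₁ − σ√T = 0.963573 − 0.163159 = 0.800414
e^{−rT} = e^{−0.0659·1.7711} = 0.889838
N(d₁) = 0.832370,  N(d₂) = 0.788265
Call price V = S·N(d₁) − K·e^{−rT}·N(d₂) = 84.094347 − 68.964398 = 15.129949
φ(d₁) = (1/√(2π))·e^{−d₁²/2} = 0.250781
Θ = −S·φ(d₁)·σ/(2√T) − r·K·e^{−rT}·N(d₂) = −1.167035 − 4.544754 = -5.711789

price = 15.129949
Θ = -5.711789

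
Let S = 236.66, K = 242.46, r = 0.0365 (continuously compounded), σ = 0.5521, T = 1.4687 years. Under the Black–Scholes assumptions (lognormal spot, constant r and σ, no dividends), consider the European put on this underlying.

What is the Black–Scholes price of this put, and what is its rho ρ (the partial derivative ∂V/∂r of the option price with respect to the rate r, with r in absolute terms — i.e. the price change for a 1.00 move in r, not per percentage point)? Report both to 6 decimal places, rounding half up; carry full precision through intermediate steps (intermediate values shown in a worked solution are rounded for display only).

price = 57.743284
ρ = -207.343521

σ√T = 0.5521·√1.4687 = 0.669090
d₁ = (ln(S/K) + (r+σ²/2)T) / (σ√T) = (ln(236.66/242.46) + (0.0365+0.5521²/2)·1.4687) / 0.669090 = (-0.024212 + 0.277448) / 0.669090 = 0.378478
d₂ = d₁ − σ√T = 0.378478 − 0.669090 = -0.290612
e^{−rT} = e^{−0.0365·1.4687} = 0.947804
N(−d₁) = 0.352538,  N(−d₂) = 0.614326
Put price V = K·e^{−rT}·N(−d₂) − S·N(−d₁) = 141.174863 − 83.431578 = 57.743284
ρ = −K·T·e^{−rT}·N(−d₂) = -207.343521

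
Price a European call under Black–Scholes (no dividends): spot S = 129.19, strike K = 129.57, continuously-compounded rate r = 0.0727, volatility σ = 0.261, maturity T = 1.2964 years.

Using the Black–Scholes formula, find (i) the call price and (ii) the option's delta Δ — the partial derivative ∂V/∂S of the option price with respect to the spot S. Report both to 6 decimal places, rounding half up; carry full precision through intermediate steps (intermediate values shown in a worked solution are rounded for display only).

price = 20.909044
Δ = 0.675752

σ√T = 0.261·√1.2964 = 0.297173
d₁ = (ln(S/K) + (r+σ²/2)T) / (σ√T) = (ln(129.19/129.57) + (0.0727+0.261²/2)·1.2964) / 0.297173 = (-0.002937 + 0.138404) / 0.297173 = 0.455852
d₂ = d₁ − σ√T = 0.455852 − 0.297173 = 0.158679
e^{−rT} = e^{−0.0727·1.2964} = 0.910057
N(d₁) = 0.675752,  N(d₂) = 0.563039
Call price V = S·N(d₁) − K·e^{−rT}·N(d₂) = 87.300392 − 66.391348 = 20.909044
Δ = N(d₁) = 0.675752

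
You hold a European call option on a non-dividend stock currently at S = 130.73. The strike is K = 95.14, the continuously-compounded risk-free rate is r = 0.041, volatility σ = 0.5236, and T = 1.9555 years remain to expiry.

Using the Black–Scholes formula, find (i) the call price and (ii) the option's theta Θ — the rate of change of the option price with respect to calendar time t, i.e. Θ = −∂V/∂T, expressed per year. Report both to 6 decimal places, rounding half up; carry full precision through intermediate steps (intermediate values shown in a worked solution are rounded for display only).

price = 56.913239
Θ = -8.509525

σ√T = 0.5236·√1.9555 = 0.732198
d₁ = (ln(S/K) + (r+σ²/2)T) / (σ√T) = (ln(130.73/95.14) + (0.041+0.5236²/2)·1.9555) / 0.732198 = (0.317785 + 0.348232) / 0.732198 = 0.909613
d₂ = d₁ − σ√T = 0.909613 − 0.732198 = 0.177415
e^{−rT} = e^{−0.041·1.9555} = 0.922954
N(d₁) = 0.818487,  N(d₂) = 0.570409
Call price V = S·N(d₁) − K·e^{−rT}·N(d₂) = 107.000776 − 50.087538 = 56.913239
φ(d₁) = (1/√(2π))·e^{−d₁²/2} = 0.263781
Θ = −S·φ(d₁)·σ/(2√T) − r·K·e^{−rT}·N(d₂) = −6.455936 − 2.053589 = -8.509525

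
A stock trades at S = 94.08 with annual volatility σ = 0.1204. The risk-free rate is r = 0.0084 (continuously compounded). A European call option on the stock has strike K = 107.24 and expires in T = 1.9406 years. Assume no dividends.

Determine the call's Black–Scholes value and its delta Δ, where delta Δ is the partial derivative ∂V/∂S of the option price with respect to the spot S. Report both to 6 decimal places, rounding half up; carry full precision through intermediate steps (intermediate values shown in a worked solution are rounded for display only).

price = 2.450537
Δ = 0.274406

σ√T = 0.1204·√1.9406 = 0.167724
d₁ = (ln(S/K) + (r+σ²/2)T) / (σ√T) = (ln(94.08/107.24) + (0.0084+0.1204²/2)·1.9406) / 0.167724 = (-0.130924 + 0.030367) / 0.167724 = -0.599540
d₂ = d₁ − σ√T = -0.599540 − 0.167724 = -0.767264
e^{−rT} = e^{−0.0084·1.9406} = 0.983831
N(d₁) = 0.274406,  N(d₂) = 0.221462
Call price V = S·N(d₁) − K·e^{−rT}·N(d₂) = 25.816141 − 23.365603 = 2.450537
Δ = N(d₁) = 0.274406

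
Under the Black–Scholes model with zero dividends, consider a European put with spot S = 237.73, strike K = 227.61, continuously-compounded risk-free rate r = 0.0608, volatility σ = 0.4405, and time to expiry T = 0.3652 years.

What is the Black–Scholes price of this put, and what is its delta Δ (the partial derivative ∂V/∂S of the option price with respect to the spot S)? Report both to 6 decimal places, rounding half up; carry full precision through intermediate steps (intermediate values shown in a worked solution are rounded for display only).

σ√T = 0.4405·√0.3652 = 0.266202
d₁ = (ln(S/K) + (r+σ²/2)T) / (σ√T) = (ln(237.73/227.61) + (0.0608+0.4405²/2)·0.3652) / 0.266202 = (0.043502 + 0.057636) / 0.266202 = 0.379929
d₂ = d₁ − σ√T = 0.379929 − 0.266202 = 0.113727
e^{−rT} = e^{−0.0608·0.3652} = 0.978041
N(−d₁) = 0.351999,  N(−d₂) = 0.454727
Put price V = K·e^{−rT}·N(−d₂) − S·N(−d₁) = 101.227624 − 83.680739 = 17.546885
Δ = −N(−d₁) = -0.351999

price = 17.546885
Δ = -0.351999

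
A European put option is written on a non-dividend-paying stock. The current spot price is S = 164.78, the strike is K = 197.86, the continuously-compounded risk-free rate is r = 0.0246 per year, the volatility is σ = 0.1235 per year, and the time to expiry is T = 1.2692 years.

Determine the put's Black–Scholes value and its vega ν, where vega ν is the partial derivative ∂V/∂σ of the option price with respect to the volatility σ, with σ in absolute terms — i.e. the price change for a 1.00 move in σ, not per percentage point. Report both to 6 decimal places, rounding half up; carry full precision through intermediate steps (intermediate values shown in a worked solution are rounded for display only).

price = 28.724355
ν = 43.978759

σ√T = 0.1235·√1.2692 = 0.139134
d₁ = (ln(S/K) + (r+σ²/2)T) / (σ√T) = (ln(164.78/197.86) + (0.0246+0.1235²/2)·1.2692) / 0.139134 = (-0.182948 + 0.040901) / 0.139134 = -1.020940
d₂ = d₁ − σ√T = -1.020940 − 0.139134 = -1.160074
e^{−rT} = e^{−0.0246·1.2692} = 0.969260
N(−d₁) = 0.846359,  N(−d₂) = 0.876991
Put price V = K·e^{−rT}·N(−d₂) − S·N(−d₁) = 168.187324 − 139.462969 = 28.724355
φ(d₁) = (1/√(2π))·e^{−d₁²/2} = 0.236905
ν = S·φ(d₁)·√T = 43.978759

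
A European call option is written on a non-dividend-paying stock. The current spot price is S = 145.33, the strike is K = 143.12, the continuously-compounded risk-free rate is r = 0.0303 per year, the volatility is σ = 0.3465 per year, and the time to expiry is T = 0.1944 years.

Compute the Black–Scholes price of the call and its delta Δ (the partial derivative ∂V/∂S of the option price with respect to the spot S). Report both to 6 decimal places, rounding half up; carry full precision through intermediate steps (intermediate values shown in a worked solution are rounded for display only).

price = 10.365519
Δ = 0.585212

σ√T = 0.3465·√0.1944 = 0.152775
d₁ = (ln(S/K) + (r+σ²/2)T) / (σ√T) = (ln(145.33/143.12) + (0.0303+0.3465²/2)·0.1944) / 0.152775 = (0.015324 + 0.017560) / 0.152775 = 0.215245
d₂ = d₁ − σ√T = 0.215245 − 0.152775 = 0.062470
e^{−rT} = e^{−0.0303·0.1944} = 0.994127
N(d₁) = 0.585212,  N(d₂) = 0.524906
Call price V = S·N(d₁) − K·e^{−rT}·N(d₂) = 85.048825 − 74.683306 = 10.365519
Δ = N(d₁) = 0.585212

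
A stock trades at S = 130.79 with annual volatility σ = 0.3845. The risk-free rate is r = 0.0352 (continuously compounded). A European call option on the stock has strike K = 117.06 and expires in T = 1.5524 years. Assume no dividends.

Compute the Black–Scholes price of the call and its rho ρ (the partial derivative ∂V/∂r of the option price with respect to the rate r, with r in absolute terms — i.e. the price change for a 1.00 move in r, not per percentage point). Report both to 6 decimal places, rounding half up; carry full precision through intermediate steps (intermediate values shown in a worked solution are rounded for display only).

price = 34.171123
ρ = 93.294812

σ√T = 0.3845·√1.5524 = 0.479069
d₁ = (ln(S/K) + (r+σ²/2)T) / (σ√T) = (ln(130.79/117.06) + (0.0352+0.3845²/2)·1.5524) / 0.479069 = (0.110906 + 0.169398) / 0.479069 = 0.585102
d₂ = d₁ − σ√T = 0.585102 − 0.479069 = 0.106033
e^{−rT} = e^{−0.0352·1.5524} = 0.946822
N(d₁) = 0.720761,  N(d₂) = 0.542222
Call price V = S·N(d₁) − K·e^{−rT}·N(d₂) = 94.268271 − 60.097148 = 34.171123
ρ = K·T·e^{−rT}·N(d₂) = 93.294812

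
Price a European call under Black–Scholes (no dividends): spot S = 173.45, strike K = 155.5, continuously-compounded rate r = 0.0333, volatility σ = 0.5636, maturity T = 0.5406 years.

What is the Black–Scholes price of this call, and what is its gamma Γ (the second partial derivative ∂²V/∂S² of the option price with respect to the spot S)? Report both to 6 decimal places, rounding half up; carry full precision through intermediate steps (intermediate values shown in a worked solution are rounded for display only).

price = 38.364096
Γ = 0.004863

σ√T = 0.5636·√0.5406 = 0.414390
d₁ = (ln(S/K) + (r+σ²/2)T) / (σ√T) = (ln(173.45/155.5) + (0.0333+0.5636²/2)·0.5406) / 0.414390 = (0.109244 + 0.103861) / 0.414390 = 0.514262
d₂ = d₁ − σ√T = 0.514262 − 0.414390 = 0.099873
e^{−rT} = e^{−0.0333·0.5406} = 0.982159
N(d₁) = 0.696466,  N(d₂) = 0.539777
Call price V = S·N(d₁) − K·e^{−rT}·N(d₂) = 120.801978 − 82.437882 = 38.364096
φ(d₁) = (1/√(2π))·e^{−d₁²/2} = 0.349528
Γ = φ(d₁) / (S·σ·√T) = 0.004863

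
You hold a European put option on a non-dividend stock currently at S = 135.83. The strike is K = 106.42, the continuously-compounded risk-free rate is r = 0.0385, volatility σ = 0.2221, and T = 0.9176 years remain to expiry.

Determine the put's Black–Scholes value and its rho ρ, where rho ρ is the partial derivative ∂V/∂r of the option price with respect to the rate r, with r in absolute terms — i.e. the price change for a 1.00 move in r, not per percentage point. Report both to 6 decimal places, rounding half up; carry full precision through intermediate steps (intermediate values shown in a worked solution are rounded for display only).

σ√T = 0.2221·√0.9176 = 0.212753
d₁ = (ln(S/K) + (r+σ²/2)T) / (σ√T) = (ln(135.83/106.42) + (0.0385+0.2221²/2)·0.9176) / 0.212753 = (0.244011 + 0.057959) / 0.212753 = 1.419347
d₂ = d₁ − σ√T = 1.419347 − 0.212753 = 1.206594
e^{−rT} = e^{−0.0385·0.9176} = 0.965289
N(−d₁) = 0.077899,  N(−d₂) = 0.113794
Put price V = K·e^{−rT}·N(−d₂) − S·N(−d₁) = 11.689632 − 10.581011 = 1.108621
ρ = −K·T·e^{−rT}·N(−d₂) = -10.726407

price = 1.108621
ρ = -10.726407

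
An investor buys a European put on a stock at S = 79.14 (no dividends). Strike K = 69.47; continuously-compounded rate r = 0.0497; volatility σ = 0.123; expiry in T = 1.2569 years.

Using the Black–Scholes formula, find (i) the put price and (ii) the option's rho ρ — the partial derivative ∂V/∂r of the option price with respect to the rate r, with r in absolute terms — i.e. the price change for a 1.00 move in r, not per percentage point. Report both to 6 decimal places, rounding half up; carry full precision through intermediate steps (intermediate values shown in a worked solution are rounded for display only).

σ√T = 0.123·√1.2569 = 0.137897
d₁ = (ln(S/K) + (r+σ²/2)T) / (σ√T) = (ln(79.14/69.47) + (0.0497+0.123²/2)·1.2569) / 0.137897 = (0.130323 + 0.071976) / 0.137897 = 1.467029
d₂ = d₁ − σ√T = 1.467029 − 0.137897 = 1.329132
e^{−rT} = e^{−0.0497·1.2569} = 0.939443
N(−d₁) = 0.071184,  N(−d₂) = 0.091902
Put price V = K·e^{−rT}·N(−d₂) − S·N(−d₁) = 5.997829 − 5.633510 = 0.364319
ρ = −K·T·e^{−rT}·N(−d₂) = -7.538671

price = 0.364319
ρ = -7.538671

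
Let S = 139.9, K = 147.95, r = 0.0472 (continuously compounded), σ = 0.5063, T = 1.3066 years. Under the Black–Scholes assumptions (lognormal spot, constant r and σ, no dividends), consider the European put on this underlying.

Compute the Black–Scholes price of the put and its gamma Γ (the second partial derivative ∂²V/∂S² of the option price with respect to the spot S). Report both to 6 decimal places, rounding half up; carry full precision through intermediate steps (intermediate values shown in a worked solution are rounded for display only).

price = 31.366437
Γ = 0.004712

σ√T = 0.5063·√1.3066 = 0.578734
d₁ = (ln(S/K) + (r+σ²/2)T) / (σ√T) = (ln(139.9/147.95) + (0.0472+0.5063²/2)·1.3066) / 0.578734 = (-0.055946 + 0.229138) / 0.578734 = 0.299259
d₂ = d₁ − σ√T = 0.299259 − 0.578734 = -0.279475
e^{−rT} = e^{−0.0472·1.3066} = 0.940192
N(−d₁) = 0.382371,  N(−d₂) = 0.610060
Put price V = K·e^{−rT}·N(−d₂) − S·N(−d₁) = 84.860144 − 53.493707 = 31.366437
φ(d₁) = (1/√(2π))·e^{−d₁²/2} = 0.381472
Γ = φ(d₁) / (S·σ·√T) = 0.004712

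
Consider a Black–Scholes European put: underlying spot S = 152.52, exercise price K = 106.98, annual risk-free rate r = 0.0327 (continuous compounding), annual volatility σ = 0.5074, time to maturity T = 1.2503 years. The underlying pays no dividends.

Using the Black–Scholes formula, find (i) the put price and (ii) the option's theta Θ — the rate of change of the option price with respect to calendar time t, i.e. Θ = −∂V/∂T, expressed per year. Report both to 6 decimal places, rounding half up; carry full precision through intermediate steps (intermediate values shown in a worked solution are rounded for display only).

σ√T = 0.5074·√1.2503 = 0.567359
d₁ = (ln(S/K) + (r+σ²/2)T) / (σ√T) = (ln(152.52/106.98) + (0.0327+0.5074²/2)·1.2503) / 0.567359 = (0.354654 + 0.201833) / 0.567359 = 0.980837
d₂ = d₁ − σ√T = 0.980837 − 0.567359 = 0.413479
e^{−rT} = e^{−0.0327·1.2503} = 0.959940
N(−d₁) = 0.163336,  N(−d₂) = 0.339628
Put price V = K·e^{−rT}·N(−d₂) − S·N(−d₁) = 34.877863 − 24.912075 = 9.965788
φ(d₁) = (1/√(2π))·e^{−d₁²/2} = 0.246607
Θ = −S·φ(d₁)·σ/(2√T) + r·K·e^{−rT}·N(−d₂) = −8.533858 + 1.140506 = -7.393352

price = 9.965788
Θ = -7.393352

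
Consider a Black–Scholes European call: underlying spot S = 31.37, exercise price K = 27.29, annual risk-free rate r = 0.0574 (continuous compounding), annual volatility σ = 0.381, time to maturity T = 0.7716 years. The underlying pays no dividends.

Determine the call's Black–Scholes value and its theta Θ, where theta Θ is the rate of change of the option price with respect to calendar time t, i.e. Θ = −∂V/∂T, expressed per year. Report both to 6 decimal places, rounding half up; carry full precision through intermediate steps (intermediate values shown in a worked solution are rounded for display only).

σ√T = 0.381·√0.7716 = 0.334673
d₁ = (ln(S/K) + (r+σ²/2)T) / (σ√T) = (ln(31.37/27.29) + (0.0574+0.381²/2)·0.7716) / 0.334673 = (0.139332 + 0.100293) / 0.334673 = 0.715996
d₂ = d₁ − σ√T = 0.715996 − 0.334673 = 0.381322
e^{−rT} = e^{−0.0574·0.7716} = 0.956677
N(d₁) = 0.763003,  N(d₂) = 0.648518
Call price V = S·N(d₁) − K·e^{−rT}·N(d₂) = 23.935404 − 16.931316 = 7.004088
φ(d₁) = (1/√(2π))·e^{−d₁²/2} = 0.308738
Θ = −S·φ(d₁)·σ/(2√T) − r·K·e^{−rT}·N(d₂) = −2.100405 − 0.971858 = -3.072262

price = 7.004088
Θ = -3.072262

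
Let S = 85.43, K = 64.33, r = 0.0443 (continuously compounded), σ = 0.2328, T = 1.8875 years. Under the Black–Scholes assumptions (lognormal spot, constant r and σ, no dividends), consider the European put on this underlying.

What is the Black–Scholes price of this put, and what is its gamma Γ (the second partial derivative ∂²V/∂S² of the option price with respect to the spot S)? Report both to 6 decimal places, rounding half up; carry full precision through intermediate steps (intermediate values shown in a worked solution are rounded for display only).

price = 1.404886
Γ = 0.006204

σ√T = 0.2328·√1.8875 = 0.319835
d₁ = (ln(S/K) + (r+σ²/2)T) / (σ√T) = (ln(85.43/64.33) + (0.0443+0.2328²/2)·1.8875) / 0.319835 = (0.283671 + 0.134764) / 0.319835 = 1.308282
d₂ = d₁ − σ√T = 1.308282 − 0.319835 = 0.988447
e^{−rT} = e^{−0.0443·1.8875} = 0.919784
N(−d₁) = 0.095389,  N(−d₂) = 0.161467
Put price V = K·e^{−rT}·N(−d₂) − S·N(−d₁) = 9.553955 − 8.149069 = 1.404886
φ(d₁) = (1/√(2π))·e^{−d₁²/2} = 0.169528
Γ = φ(d₁) / (S·σ·√T) = 0.006204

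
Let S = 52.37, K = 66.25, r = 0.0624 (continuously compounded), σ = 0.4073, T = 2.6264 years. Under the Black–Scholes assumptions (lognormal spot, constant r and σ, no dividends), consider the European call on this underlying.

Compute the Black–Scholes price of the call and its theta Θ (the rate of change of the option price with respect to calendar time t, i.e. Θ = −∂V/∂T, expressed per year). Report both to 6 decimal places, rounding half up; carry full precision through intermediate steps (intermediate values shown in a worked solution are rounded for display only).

σ√T = 0.4073·√2.6264 = 0.660077
d₁ = (ln(S/K) + (r+σ²/2)T) / (σ√T) = (ln(52.37/66.25) + (0.0624+0.4073²/2)·2.6264) / 0.660077 = (-0.235102 + 0.381738) / 0.660077 = 0.222151
d₂ = d₁ − σ√T = 0.222151 − 0.660077 = -0.437926
e^{−rT} = e^{−0.0624·2.6264} = 0.848838
N(d₁) = 0.587902,  N(d₂) = 0.330720
Call price V = S·N(d₁) − K·e^{−rT}·N(d₂) = 30.788420 − 18.598193 = 12.190226
φ(d₁) = (1/√(2π))·e^{−d₁²/2} = 0.389219
Θ = −S·φ(d₁)·σ/(2√T) − r·K·e^{−rT}·N(d₂) = −2.561416 − 1.160527 = -3.721944

price = 12.190226
Θ = -3.721944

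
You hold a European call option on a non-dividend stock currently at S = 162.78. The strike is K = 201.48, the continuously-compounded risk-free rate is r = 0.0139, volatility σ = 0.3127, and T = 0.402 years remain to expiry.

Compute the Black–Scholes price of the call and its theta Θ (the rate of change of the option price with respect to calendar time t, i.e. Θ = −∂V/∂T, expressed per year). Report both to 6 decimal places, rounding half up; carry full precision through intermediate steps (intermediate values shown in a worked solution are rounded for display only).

price = 2.713693
Θ = -10.563021

σ√T = 0.3127·√0.402 = 0.198263
d₁ = (ln(S/K) + (r+σ²/2)T) / (σ√T) = (ln(162.78/201.48) + (0.0139+0.3127²/2)·0.402) / 0.198263 = (-0.213291 + 0.025242) / 0.198263 = -0.948483
d₂ = d₁ − σ√T = -0.948483 − 0.198263 = -1.146745
e^{−rT} = e^{−0.0139·0.402} = 0.994428
N(d₁) = 0.171442,  N(d₂) = 0.125743
Call price V = S·N(d₁) − K·e^{−rT}·N(d₂) = 27.907312 − 25.193619 = 2.713693
φ(d₁) = (1/√(2π))·e^{−d₁²/2} = 0.254425
Θ = −S·φ(d₁)·σ/(2√T) − r·K·e^{−rT}·N(d₂) = −10.212830 − 0.350191 = -10.563021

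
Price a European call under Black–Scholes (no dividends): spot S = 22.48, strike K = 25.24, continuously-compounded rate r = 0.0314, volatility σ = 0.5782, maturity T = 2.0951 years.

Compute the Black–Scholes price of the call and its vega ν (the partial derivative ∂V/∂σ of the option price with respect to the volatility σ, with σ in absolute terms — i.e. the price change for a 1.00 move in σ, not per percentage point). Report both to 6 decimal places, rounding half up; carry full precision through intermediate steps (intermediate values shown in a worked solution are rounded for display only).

σ√T = 0.5782·√2.0951 = 0.836913
d₁ = (ln(S/K) + (r+σ²/2)T) / (σ√T) = (ln(22.48/25.24) + (0.0314+0.5782²/2)·2.0951) / 0.836913 = (-0.115804 + 0.415998) / 0.836913 = 0.358692
d₂ = d₁ − σ√T = 0.358692 − 0.836913 = -0.478221
e^{−rT} = e^{−0.0314·2.0951} = 0.936331
N(d₁) = 0.640087,  N(d₂) = 0.316246
Call price V = S·N(d₁) − K·e^{−rT}·N(d₂) = 14.389161 − 7.473849 = 6.915312
φ(d₁) = (1/√(2π))·e^{−d₁²/2} = 0.374086
ν = S·φ(d₁)·√T = 12.172243

price = 6.915312
ν = 12.172243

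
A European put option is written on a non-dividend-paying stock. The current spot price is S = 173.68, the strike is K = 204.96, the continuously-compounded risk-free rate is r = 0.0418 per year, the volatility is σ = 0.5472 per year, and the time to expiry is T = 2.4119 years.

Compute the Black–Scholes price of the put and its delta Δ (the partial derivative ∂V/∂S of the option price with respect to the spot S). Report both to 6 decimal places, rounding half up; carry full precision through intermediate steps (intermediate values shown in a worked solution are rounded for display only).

σ√T = 0.5472·√2.4119 = 0.849818
d₁ = (ln(S/K) + (r+σ²/2)T) / (σ√T) = (ln(173.68/204.96) + (0.0418+0.5472²/2)·2.4119) / 0.849818 = (-0.165600 + 0.461912) / 0.849818 = 0.348677
d₂ = d₁ − σ√T = 0.348677 − 0.849818 = -0.501140
e^{−rT} = e^{−0.0418·2.4119} = 0.904098
N(−d₁) = 0.363666,  N(−d₂) = 0.691864
Put price V = K·e^{−rT}·N(−d₂) − S·N(−d₁) = 128.205095 − 63.161476 = 65.043619
Δ = −N(−d₁) = -0.363666

price = 65.043619
Δ = -0.363666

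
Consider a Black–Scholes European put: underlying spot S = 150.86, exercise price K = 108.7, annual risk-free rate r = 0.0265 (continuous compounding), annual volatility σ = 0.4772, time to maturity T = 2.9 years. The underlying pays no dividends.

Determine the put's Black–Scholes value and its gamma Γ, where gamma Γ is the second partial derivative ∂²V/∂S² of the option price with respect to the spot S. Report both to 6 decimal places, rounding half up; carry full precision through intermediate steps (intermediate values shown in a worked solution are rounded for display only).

price = 19.059053
Γ = 0.002162

σ√T = 0.4772·√2.9 = 0.812642
d₁ = (ln(S/K) + (r+σ²/2)T) / (σ√T) = (ln(150.86/108.7) + (0.0265+0.4772²/2)·2.9) / 0.812642 = (0.327760 + 0.407044) / 0.812642 = 0.904216
d₂ = d₁ − σ√T = 0.904216 − 0.812642 = 0.091574
e^{−rT} = e^{−0.0265·2.9} = 0.926029
N(−d₁) = 0.182940,  N(−d₂) = 0.463518
Put price V = K·e^{−rT}·N(−d₂) − S·N(−d₁) = 46.657445 − 27.598393 = 19.059053
φ(d₁) = (1/√(2π))·e^{−d₁²/2} = 0.265075
Γ = φ(d₁) / (S·σ·√T) = 0.002162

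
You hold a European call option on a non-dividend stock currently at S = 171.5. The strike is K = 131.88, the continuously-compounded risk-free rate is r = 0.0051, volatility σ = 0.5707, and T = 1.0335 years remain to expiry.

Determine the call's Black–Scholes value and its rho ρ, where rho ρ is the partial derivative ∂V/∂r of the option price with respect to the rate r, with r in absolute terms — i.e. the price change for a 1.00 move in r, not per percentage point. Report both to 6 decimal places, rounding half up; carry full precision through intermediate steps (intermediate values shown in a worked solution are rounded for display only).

σ√T = 0.5707·√1.0335 = 0.580180
d₁ = (ln(S/K) + (r+σ²/2)T) / (σ√T) = (ln(171.5/131.88) + (0.0051+0.5707²/2)·1.0335) / 0.580180 = (0.262691 + 0.173576) / 0.580180 = 0.751949
d₂ = d₁ − σ√T = 0.751949 − 0.580180 = 0.171769
e^{−rT} = e^{−0.0051·1.0335} = 0.994743
N(d₁) = 0.773959,  N(d₂) = 0.568190
Call price V = S·N(d₁) − K·e^{−rT}·N(d₂) = 132.734015 − 74.539031 = 58.194984
ρ = K·T·e^{−rT}·N(d₂) = 77.036089

price = 58.194984
ρ = 77.036089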